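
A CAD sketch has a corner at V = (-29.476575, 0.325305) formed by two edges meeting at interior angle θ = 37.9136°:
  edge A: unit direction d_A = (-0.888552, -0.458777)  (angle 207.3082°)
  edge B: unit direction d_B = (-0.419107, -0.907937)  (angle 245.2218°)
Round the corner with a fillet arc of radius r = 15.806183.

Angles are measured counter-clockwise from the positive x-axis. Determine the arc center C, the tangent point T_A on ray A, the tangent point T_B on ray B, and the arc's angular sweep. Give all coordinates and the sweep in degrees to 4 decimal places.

bisector direction at 226.2650° = (-0.691324,-0.722545)
center distance |VC| = r/sin(θ/2) = 15.806183/sin(18.9568°) = 48.656094
C = V + |VC|·bis = (-63.1137,-34.8309)
T_A = V + ((C−V)·d_A)·d_A = V + 46.0172·d_A = (-70.3652,-20.7863)
T_B = V + ((C−V)·d_B)·d_B = V + 46.0172·d_B = (-48.7627,-41.4554)
sweep = 180° − θ = 142.0864°

center=(-63.1137,-34.8309) T_A=(-70.3652,-20.7863) T_B=(-48.7627,-41.4554) sweep=142.0864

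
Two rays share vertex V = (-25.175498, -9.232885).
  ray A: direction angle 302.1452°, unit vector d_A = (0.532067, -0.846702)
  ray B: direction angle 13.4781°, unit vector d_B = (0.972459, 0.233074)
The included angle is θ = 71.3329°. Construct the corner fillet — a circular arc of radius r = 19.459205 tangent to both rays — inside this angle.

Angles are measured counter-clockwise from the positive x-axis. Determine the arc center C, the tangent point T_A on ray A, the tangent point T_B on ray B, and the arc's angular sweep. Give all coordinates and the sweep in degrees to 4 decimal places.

bisector direction at 337.8116° = (0.925947,-0.377653)
center distance |VC| = r/sin(θ/2) = 19.459205/sin(35.6664°) = 33.373955
C = V + |VC|·bis = (5.7270,-21.8366)
T_A = V + ((C−V)·d_A)·d_A = V + 27.1138·d_A = (-10.7491,-32.1902)
T_B = V + ((C−V)·d_B)·d_B = V + 27.1138·d_B = (1.1916,-2.9134)
sweep = 180° − θ = 108.6671°

center=(5.7270,-21.8366) T_A=(-10.7491,-32.1902) T_B=(1.1916,-2.9134) sweep=108.6671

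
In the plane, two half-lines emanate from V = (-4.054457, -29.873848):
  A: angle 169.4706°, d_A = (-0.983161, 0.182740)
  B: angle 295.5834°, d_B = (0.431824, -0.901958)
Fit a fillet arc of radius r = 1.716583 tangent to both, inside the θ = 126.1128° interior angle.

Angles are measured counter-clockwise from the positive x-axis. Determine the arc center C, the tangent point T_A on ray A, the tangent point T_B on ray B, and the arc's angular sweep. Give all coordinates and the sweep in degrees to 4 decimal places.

bisector direction at 232.5270° = (-0.608388,-0.793640)
center distance |VC| = r/sin(θ/2) = 1.716583/sin(63.0564°) = 1.925601
C = V + |VC|·bis = (-5.2260,-31.4021)
T_A = V + ((C−V)·d_A)·d_A = V + 0.8725·d_A = (-4.9123,-29.7144)
T_B = V + ((C−V)·d_B)·d_B = V + 0.8725·d_B = (-3.6777,-30.6608)
sweep = 180° − θ = 53.8872°

center=(-5.2260,-31.4021) T_A=(-4.9123,-29.7144) T_B=(-3.6777,-30.6608) sweep=53.8872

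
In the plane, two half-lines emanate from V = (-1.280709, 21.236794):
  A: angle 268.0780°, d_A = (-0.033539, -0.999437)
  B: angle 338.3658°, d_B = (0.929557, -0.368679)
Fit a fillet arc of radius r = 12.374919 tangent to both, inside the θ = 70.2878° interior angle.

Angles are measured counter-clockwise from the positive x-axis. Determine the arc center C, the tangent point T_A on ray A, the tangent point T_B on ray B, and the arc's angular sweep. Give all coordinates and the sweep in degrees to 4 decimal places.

center=(10.4977,3.2526) T_A=(-1.8703,3.6676) T_B=(15.0600,14.7557) sweep=109.7122

bisector direction at 303.2219° = (0.547883,-0.836555)
center distance |VC| = r/sin(θ/2) = 12.374919/sin(35.1439°) = 21.497971
C = V + |VC|·bis = (10.4977,3.2526)
T_A = V + ((C−V)·d_A)·d_A = V + 17.5791·d_A = (-1.8703,3.6676)
T_B = V + ((C−V)·d_B)·d_B = V + 17.5791·d_B = (15.0600,14.7557)
sweep = 180° − θ = 109.7122°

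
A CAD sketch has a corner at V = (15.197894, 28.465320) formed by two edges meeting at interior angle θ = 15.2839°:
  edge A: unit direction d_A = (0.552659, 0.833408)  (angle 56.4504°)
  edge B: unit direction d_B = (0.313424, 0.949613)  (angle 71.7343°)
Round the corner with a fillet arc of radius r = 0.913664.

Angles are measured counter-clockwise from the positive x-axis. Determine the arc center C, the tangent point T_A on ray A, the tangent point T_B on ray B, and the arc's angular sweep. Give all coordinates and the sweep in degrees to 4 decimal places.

bisector direction at 64.0923° = (0.436922,0.899499)
center distance |VC| = r/sin(θ/2) = 0.913664/sin(7.6419°) = 6.870579
C = V + |VC|·bis = (18.1998,34.6454)
T_A = V + ((C−V)·d_A)·d_A = V + 6.8096·d_A = (18.9613,34.1405)
T_B = V + ((C−V)·d_B)·d_B = V + 6.8096·d_B = (17.3322,34.9318)
sweep = 180° − θ = 164.7161°

center=(18.1998,34.6454) T_A=(18.9613,34.1405) T_B=(17.3322,34.9318) sweep=164.7161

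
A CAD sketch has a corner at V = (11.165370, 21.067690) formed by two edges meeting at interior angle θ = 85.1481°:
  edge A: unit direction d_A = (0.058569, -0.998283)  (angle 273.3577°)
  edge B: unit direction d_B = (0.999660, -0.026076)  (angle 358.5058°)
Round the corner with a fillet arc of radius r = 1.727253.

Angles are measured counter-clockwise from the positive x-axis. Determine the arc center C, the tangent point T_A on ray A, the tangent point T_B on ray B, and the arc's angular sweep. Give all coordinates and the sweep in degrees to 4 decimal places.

center=(12.9998,19.2920) T_A=(11.2755,19.1908) T_B=(13.0448,21.0187) sweep=94.8519

bisector direction at 315.9317° = (0.718512,-0.695515)
center distance |VC| = r/sin(θ/2) = 1.727253/sin(42.5740°) = 2.553059
C = V + |VC|·bis = (12.9998,19.2920)
T_A = V + ((C−V)·d_A)·d_A = V + 1.8801·d_A = (11.2755,19.1908)
T_B = V + ((C−V)·d_B)·d_B = V + 1.8801·d_B = (13.0448,21.0187)
sweep = 180° − θ = 94.8519°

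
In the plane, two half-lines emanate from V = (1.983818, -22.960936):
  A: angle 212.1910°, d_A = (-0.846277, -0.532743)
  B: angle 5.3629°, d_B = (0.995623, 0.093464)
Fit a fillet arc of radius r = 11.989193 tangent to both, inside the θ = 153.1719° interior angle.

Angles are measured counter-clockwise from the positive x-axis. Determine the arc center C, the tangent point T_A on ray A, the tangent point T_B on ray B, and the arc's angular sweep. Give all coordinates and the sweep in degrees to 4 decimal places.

center=(5.9512,-34.6304) T_A=(-0.4360,-24.4842) T_B=(4.8306,-22.6937) sweep=26.8281

bisector direction at 288.7769° = (0.321885,-0.946779)
center distance |VC| = r/sin(θ/2) = 11.989193/sin(76.5859°) = 12.325443
C = V + |VC|·bis = (5.9512,-34.6304)
T_A = V + ((C−V)·d_A)·d_A = V + 2.8593·d_A = (-0.4360,-24.4842)
T_B = V + ((C−V)·d_B)·d_B = V + 2.8593·d_B = (4.8306,-22.6937)
sweep = 180° − θ = 26.8281°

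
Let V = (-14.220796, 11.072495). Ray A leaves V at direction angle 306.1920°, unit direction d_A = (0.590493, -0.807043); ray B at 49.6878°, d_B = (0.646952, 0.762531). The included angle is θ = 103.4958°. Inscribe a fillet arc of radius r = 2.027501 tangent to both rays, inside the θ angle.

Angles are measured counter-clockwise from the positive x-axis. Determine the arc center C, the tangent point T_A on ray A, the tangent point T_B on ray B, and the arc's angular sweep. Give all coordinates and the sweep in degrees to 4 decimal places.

bisector direction at 357.9399° = (0.999354,-0.035948)
center distance |VC| = r/sin(θ/2) = 2.027501/sin(51.7479°) = 2.581836
C = V + |VC|·bis = (-11.6406,10.9797)
T_A = V + ((C−V)·d_A)·d_A = V + 1.5985·d_A = (-13.2769,9.7825)
T_B = V + ((C−V)·d_B)·d_B = V + 1.5985·d_B = (-13.1867,12.2914)
sweep = 180° − θ = 76.5042°

center=(-11.6406,10.9797) T_A=(-13.2769,9.7825) T_B=(-13.1867,12.2914) sweep=76.5042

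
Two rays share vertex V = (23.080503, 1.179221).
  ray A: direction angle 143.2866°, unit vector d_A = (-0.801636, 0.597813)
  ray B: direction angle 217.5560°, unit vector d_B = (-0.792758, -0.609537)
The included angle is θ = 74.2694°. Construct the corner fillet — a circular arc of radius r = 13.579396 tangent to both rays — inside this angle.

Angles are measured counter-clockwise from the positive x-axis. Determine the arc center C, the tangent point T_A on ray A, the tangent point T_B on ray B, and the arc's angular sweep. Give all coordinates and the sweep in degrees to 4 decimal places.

bisector direction at 180.4213° = (-0.999973,-0.007353)
center distance |VC| = r/sin(θ/2) = 13.579396/sin(37.1347°) = 22.493954
C = V + |VC|·bis = (0.5872,1.0138)
T_A = V + ((C−V)·d_A)·d_A = V + 17.9326·d_A = (8.7051,11.8996)
T_B = V + ((C−V)·d_B)·d_B = V + 17.9326·d_B = (8.8643,-9.7514)
sweep = 180° − θ = 105.7306°

center=(0.5872,1.0138) T_A=(8.7051,11.8996) T_B=(8.8643,-9.7514) sweep=105.7306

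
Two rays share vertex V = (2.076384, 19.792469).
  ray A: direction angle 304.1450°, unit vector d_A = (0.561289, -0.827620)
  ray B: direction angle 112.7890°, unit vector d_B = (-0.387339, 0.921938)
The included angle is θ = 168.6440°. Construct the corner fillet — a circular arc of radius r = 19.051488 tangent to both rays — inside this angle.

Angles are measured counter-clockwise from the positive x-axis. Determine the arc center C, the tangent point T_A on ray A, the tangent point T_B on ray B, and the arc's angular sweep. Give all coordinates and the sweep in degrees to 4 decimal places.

center=(18.9070,28.9182) T_A=(3.1396,18.2248) T_B=(1.3427,21.5388) sweep=11.3560

bisector direction at 28.4670° = (0.879092,0.476653)
center distance |VC| = r/sin(θ/2) = 19.051488/sin(84.3220°) = 19.145422
C = V + |VC|·bis = (18.9070,28.9182)
T_A = V + ((C−V)·d_A)·d_A = V + 1.8942·d_A = (3.1396,18.2248)
T_B = V + ((C−V)·d_B)·d_B = V + 1.8942·d_B = (1.3427,21.5388)
sweep = 180° − θ = 11.3560°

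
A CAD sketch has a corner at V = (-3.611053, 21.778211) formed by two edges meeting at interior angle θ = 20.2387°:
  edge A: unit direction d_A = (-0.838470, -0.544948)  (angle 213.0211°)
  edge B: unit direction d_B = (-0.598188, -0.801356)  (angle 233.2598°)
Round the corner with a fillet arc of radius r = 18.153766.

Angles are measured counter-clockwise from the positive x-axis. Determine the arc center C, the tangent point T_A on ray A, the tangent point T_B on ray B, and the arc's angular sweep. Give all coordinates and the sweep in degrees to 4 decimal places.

center=(-79.0037,-48.8729) T_A=(-88.8966,-33.6515) T_B=(-64.4561,-59.7323) sweep=159.7613

bisector direction at 223.1405° = (-0.729680,-0.683789)
center distance |VC| = r/sin(θ/2) = 18.153766/sin(10.1194°) = 103.322984
C = V + |VC|·bis = (-79.0037,-48.8729)
T_A = V + ((C−V)·d_A)·d_A = V + 101.7157·d_A = (-88.8966,-33.6515)
T_B = V + ((C−V)·d_B)·d_B = V + 101.7157·d_B = (-64.4561,-59.7323)
sweep = 180° − θ = 159.7613°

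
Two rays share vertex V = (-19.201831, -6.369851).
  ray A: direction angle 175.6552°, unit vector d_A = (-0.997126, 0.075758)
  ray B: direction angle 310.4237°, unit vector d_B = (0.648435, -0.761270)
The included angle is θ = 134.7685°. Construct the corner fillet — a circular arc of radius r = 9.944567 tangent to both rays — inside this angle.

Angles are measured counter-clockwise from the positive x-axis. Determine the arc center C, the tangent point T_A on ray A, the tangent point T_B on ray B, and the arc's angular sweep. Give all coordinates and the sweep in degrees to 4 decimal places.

bisector direction at 243.0395° = (-0.453377,-0.891319)
center distance |VC| = r/sin(θ/2) = 9.944567/sin(67.3842°) = 10.772959
C = V + |VC|·bis = (-24.0860,-15.9720)
T_A = V + ((C−V)·d_A)·d_A = V + 4.1427·d_A = (-23.3327,-6.0560)
T_B = V + ((C−V)·d_B)·d_B = V + 4.1427·d_B = (-16.5155,-9.5236)
sweep = 180° − θ = 45.2315°

center=(-24.0860,-15.9720) T_A=(-23.3327,-6.0560) T_B=(-16.5155,-9.5236) sweep=45.2315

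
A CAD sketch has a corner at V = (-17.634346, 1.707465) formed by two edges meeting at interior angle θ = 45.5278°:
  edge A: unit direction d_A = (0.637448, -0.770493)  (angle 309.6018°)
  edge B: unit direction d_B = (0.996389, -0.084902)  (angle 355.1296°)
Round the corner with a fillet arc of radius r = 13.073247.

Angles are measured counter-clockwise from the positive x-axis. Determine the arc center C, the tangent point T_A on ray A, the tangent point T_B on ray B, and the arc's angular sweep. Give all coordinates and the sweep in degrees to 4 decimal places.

bisector direction at 332.3657° = (0.885926,-0.463826)
center distance |VC| = r/sin(θ/2) = 13.073247/sin(22.7639°) = 33.786703
C = V + |VC|·bis = (12.2982,-13.9637)
T_A = V + ((C−V)·d_A)·d_A = V + 31.1550·d_A = (2.2253,-22.2972)
T_B = V + ((C−V)·d_B)·d_B = V + 31.1550·d_B = (13.4081,-0.9377)
sweep = 180° − θ = 134.4722°

center=(12.2982,-13.9637) T_A=(2.2253,-22.2972) T_B=(13.4081,-0.9377) sweep=134.4722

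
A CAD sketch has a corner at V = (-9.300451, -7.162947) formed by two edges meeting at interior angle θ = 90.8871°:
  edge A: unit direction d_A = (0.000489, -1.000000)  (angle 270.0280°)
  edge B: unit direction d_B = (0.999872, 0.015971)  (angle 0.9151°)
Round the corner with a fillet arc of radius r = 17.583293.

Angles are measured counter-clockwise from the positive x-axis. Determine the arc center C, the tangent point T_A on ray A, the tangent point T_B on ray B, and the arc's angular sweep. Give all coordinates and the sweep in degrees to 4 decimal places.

center=(8.2913,-24.4675) T_A=(-9.2920,-24.4761) T_B=(8.0105,-6.8864) sweep=89.1129

bisector direction at 315.4716° = (0.712902,-0.701263)
center distance |VC| = r/sin(θ/2) = 17.583293/sin(45.4436°) = 24.676244
C = V + |VC|·bis = (8.2913,-24.4675)
T_A = V + ((C−V)·d_A)·d_A = V + 17.3131·d_A = (-9.2920,-24.4761)
T_B = V + ((C−V)·d_B)·d_B = V + 17.3131·d_B = (8.0105,-6.8864)
sweep = 180° − θ = 89.1129°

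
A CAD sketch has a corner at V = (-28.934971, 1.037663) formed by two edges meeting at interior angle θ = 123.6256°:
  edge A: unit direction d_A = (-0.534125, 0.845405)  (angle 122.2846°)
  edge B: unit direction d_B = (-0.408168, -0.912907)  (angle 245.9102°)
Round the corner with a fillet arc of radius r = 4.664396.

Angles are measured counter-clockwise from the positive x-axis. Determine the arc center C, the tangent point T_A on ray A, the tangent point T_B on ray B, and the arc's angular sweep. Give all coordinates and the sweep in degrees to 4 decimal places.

center=(-34.2134,0.6595) T_A=(-30.2701,3.1509) T_B=(-29.9553,-1.2443) sweep=56.3744

bisector direction at 184.0974° = (-0.997444,-0.071452)
center distance |VC| = r/sin(θ/2) = 4.664396/sin(61.8128°) = 5.291977
C = V + |VC|·bis = (-34.2134,0.6595)
T_A = V + ((C−V)·d_A)·d_A = V + 2.4997·d_A = (-30.2701,3.1509)
T_B = V + ((C−V)·d_B)·d_B = V + 2.4997·d_B = (-29.9553,-1.2443)
sweep = 180° − θ = 56.3744°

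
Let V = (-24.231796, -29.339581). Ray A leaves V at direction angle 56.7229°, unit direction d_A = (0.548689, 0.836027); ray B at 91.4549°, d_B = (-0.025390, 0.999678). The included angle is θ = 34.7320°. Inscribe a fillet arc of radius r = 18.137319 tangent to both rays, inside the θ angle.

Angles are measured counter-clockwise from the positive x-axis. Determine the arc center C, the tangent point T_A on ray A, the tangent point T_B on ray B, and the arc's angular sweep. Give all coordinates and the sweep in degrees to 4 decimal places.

bisector direction at 74.0889° = (0.274146,0.961688)
center distance |VC| = r/sin(θ/2) = 18.137319/sin(17.3660°) = 60.766732
C = V + |VC|·bis = (-7.5729,29.0991)
T_A = V + ((C−V)·d_A)·d_A = V + 57.9968·d_A = (7.5904,19.1473)
T_B = V + ((C−V)·d_B)·d_B = V + 57.9968·d_B = (-25.7043,28.6386)
sweep = 180° − θ = 145.2680°

center=(-7.5729,29.0991) T_A=(7.5904,19.1473) T_B=(-25.7043,28.6386) sweep=145.2680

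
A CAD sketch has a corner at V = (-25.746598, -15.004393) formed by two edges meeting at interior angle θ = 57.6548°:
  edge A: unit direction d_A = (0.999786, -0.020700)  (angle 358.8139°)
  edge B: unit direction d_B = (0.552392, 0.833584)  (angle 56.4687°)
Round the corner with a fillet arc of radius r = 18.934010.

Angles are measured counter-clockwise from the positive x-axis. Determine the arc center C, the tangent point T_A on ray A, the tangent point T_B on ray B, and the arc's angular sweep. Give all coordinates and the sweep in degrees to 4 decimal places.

center=(9.0398,3.2134) T_A=(8.6479,-15.7165) T_B=(-6.7433,13.6725) sweep=122.3452

bisector direction at 27.6413° = (0.885869,0.463935)
center distance |VC| = r/sin(θ/2) = 18.934010/sin(28.8274°) = 39.268110
C = V + |VC|·bis = (9.0398,3.2134)
T_A = V + ((C−V)·d_A)·d_A = V + 34.4019·d_A = (8.6479,-15.7165)
T_B = V + ((C−V)·d_B)·d_B = V + 34.4019·d_B = (-6.7433,13.6725)
sweep = 180° − θ = 122.3452°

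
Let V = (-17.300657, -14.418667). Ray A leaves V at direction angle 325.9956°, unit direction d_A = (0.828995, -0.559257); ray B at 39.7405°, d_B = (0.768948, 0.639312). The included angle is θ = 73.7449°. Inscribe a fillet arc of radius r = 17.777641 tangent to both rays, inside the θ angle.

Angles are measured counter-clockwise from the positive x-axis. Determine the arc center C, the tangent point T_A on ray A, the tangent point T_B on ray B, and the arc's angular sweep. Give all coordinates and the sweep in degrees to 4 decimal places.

center=(12.2899,-12.9362) T_A=(2.3476,-27.6738) T_B=(0.9244,0.7339) sweep=106.2551

bisector direction at 2.8681° = (0.998747,0.050036)
center distance |VC| = r/sin(θ/2) = 17.777641/sin(36.8725°) = 29.627642
C = V + |VC|·bis = (12.2899,-12.9362)
T_A = V + ((C−V)·d_A)·d_A = V + 23.7013·d_A = (2.3476,-27.6738)
T_B = V + ((C−V)·d_B)·d_B = V + 23.7013·d_B = (0.9244,0.7339)
sweep = 180° − θ = 106.2551°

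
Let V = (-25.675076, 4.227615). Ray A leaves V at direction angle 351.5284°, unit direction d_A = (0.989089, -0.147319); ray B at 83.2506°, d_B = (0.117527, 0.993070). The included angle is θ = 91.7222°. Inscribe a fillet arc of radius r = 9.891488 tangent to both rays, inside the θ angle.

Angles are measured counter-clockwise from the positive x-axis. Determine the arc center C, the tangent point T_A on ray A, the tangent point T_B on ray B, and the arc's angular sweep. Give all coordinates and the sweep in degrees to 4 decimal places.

bisector direction at 37.3895° = (0.794526,0.607230)
center distance |VC| = r/sin(θ/2) = 9.891488/sin(45.8611°) = 13.783094
C = V + |VC|·bis = (-14.7241,12.5971)
T_A = V + ((C−V)·d_A)·d_A = V + 9.5985·d_A = (-16.1813,2.8136)
T_B = V + ((C−V)·d_B)·d_B = V + 9.5985·d_B = (-24.5470,13.7596)
sweep = 180° − θ = 88.2778°

center=(-14.7241,12.5971) T_A=(-16.1813,2.8136) T_B=(-24.5470,13.7596) sweep=88.2778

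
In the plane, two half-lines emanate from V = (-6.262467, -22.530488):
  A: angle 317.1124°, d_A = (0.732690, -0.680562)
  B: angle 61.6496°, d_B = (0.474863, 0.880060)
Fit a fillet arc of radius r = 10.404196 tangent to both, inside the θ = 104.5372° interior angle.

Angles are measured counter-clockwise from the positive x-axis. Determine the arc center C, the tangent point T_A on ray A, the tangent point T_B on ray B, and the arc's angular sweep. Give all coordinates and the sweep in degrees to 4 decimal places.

center=(6.7167,-20.3862) T_A=(-0.3640,-28.0093) T_B=(-2.4396,-15.4457) sweep=75.4628

bisector direction at 9.3810° = (0.986626,0.162999)
center distance |VC| = r/sin(θ/2) = 10.404196/sin(52.2686°) = 13.155077
C = V + |VC|·bis = (6.7167,-20.3862)
T_A = V + ((C−V)·d_A)·d_A = V + 8.0504·d_A = (-0.3640,-28.0093)
T_B = V + ((C−V)·d_B)·d_B = V + 8.0504·d_B = (-2.4396,-15.4457)
sweep = 180° − θ = 75.4628°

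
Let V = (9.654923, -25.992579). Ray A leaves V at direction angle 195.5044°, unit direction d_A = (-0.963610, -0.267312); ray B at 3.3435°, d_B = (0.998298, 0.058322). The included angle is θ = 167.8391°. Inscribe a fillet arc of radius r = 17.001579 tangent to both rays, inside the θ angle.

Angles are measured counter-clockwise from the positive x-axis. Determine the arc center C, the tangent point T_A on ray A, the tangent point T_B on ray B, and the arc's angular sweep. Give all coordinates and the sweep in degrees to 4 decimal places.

bisector direction at 279.4239° = (0.163738,-0.986504)
center distance |VC| = r/sin(θ/2) = 17.001579/sin(83.9196°) = 17.097769
C = V + |VC|·bis = (12.4545,-42.8596)
T_A = V + ((C−V)·d_A)·d_A = V + 1.8111·d_A = (7.9098,-26.4767)
T_B = V + ((C−V)·d_B)·d_B = V + 1.8111·d_B = (11.4629,-25.8870)
sweep = 180° − θ = 12.1609°

center=(12.4545,-42.8596) T_A=(7.9098,-26.4767) T_B=(11.4629,-25.8870) sweep=12.1609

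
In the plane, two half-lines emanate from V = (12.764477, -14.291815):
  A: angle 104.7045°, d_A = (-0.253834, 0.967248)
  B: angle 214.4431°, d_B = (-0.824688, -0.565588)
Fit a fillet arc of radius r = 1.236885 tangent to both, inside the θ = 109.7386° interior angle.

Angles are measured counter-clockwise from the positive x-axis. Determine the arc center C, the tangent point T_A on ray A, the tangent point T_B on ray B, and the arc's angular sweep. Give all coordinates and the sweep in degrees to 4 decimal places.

center=(11.3472,-13.7640) T_A=(12.5436,-13.4500) T_B=(12.0468,-14.7840) sweep=70.2614

bisector direction at 159.5738° = (-0.937122,0.349001)
center distance |VC| = r/sin(θ/2) = 1.236885/sin(54.8693°) = 1.512377
C = V + |VC|·bis = (11.3472,-13.7640)
T_A = V + ((C−V)·d_A)·d_A = V + 0.8703·d_A = (12.5436,-13.4500)
T_B = V + ((C−V)·d_B)·d_B = V + 0.8703·d_B = (12.0468,-14.7840)
sweep = 180° − θ = 70.2614°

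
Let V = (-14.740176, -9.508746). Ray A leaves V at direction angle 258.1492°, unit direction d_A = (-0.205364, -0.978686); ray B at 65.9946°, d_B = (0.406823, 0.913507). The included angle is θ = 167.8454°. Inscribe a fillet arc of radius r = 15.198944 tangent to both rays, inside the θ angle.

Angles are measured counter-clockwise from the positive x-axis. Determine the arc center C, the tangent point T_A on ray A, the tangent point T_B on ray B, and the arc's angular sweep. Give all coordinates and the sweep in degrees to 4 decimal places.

bisector direction at 342.0719° = (0.951444,-0.307823)
center distance |VC| = r/sin(θ/2) = 15.198944/sin(83.9227°) = 15.284845
C = V + |VC|·bis = (-0.1975,-14.2138)
T_A = V + ((C−V)·d_A)·d_A = V + 1.6182·d_A = (-15.0725,-11.0925)
T_B = V + ((C−V)·d_B)·d_B = V + 1.6182·d_B = (-14.0819,-8.0305)
sweep = 180° − θ = 12.1546°

center=(-0.1975,-14.2138) T_A=(-15.0725,-11.0925) T_B=(-14.0819,-8.0305) sweep=12.1546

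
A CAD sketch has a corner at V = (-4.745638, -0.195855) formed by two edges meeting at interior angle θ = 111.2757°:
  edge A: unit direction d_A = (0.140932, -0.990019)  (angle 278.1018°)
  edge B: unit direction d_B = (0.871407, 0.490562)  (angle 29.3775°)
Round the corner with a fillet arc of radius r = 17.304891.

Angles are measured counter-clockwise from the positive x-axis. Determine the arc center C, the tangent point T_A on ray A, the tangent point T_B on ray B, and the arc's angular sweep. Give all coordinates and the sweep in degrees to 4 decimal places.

bisector direction at 333.7397° = (0.896793,-0.442451)
center distance |VC| = r/sin(θ/2) = 17.304891/sin(55.6379°) = 20.963262
C = V + |VC|·bis = (14.0541,-9.4711)
T_A = V + ((C−V)·d_A)·d_A = V + 11.8321·d_A = (-3.0781,-11.9099)
T_B = V + ((C−V)·d_B)·d_B = V + 11.8321·d_B = (5.5650,5.6085)
sweep = 180° − θ = 68.7243°

center=(14.0541,-9.4711) T_A=(-3.0781,-11.9099) T_B=(5.5650,5.6085) sweep=68.7243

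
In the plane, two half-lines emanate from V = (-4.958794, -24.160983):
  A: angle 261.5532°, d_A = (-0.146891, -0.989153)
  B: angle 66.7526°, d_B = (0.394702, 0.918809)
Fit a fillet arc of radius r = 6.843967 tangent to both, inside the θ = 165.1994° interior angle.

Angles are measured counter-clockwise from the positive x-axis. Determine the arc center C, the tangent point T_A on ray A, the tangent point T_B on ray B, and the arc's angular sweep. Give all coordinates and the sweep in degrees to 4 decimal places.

center=(1.6804,-26.0456) T_A=(-5.0894,-25.0403) T_B=(-4.6079,-23.3442) sweep=14.8006

bisector direction at 344.1529° = (0.961994,-0.273071)
center distance |VC| = r/sin(θ/2) = 6.843967/sin(82.5997°) = 6.901453
C = V + |VC|·bis = (1.6804,-26.0456)
T_A = V + ((C−V)·d_A)·d_A = V + 0.8889·d_A = (-5.0894,-25.0403)
T_B = V + ((C−V)·d_B)·d_B = V + 0.8889·d_B = (-4.6079,-23.3442)
sweep = 180° − θ = 14.8006°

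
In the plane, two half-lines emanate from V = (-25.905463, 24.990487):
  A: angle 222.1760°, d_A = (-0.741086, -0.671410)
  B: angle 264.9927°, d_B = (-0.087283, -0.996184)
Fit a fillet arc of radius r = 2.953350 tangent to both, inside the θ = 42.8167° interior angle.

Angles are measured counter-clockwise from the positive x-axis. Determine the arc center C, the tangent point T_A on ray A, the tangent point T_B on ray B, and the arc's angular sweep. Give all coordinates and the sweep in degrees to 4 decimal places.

center=(-29.5050,17.7442) T_A=(-31.4879,19.9329) T_B=(-26.5629,17.4864) sweep=137.1833

bisector direction at 243.5843° = (-0.444880,-0.895590)
center distance |VC| = r/sin(θ/2) = 2.953350/sin(21.4083°) = 8.091093
C = V + |VC|·bis = (-29.5050,17.7442)
T_A = V + ((C−V)·d_A)·d_A = V + 7.5328·d_A = (-31.4879,19.9329)
T_B = V + ((C−V)·d_B)·d_B = V + 7.5328·d_B = (-26.5629,17.4864)
sweep = 180° − θ = 137.1833°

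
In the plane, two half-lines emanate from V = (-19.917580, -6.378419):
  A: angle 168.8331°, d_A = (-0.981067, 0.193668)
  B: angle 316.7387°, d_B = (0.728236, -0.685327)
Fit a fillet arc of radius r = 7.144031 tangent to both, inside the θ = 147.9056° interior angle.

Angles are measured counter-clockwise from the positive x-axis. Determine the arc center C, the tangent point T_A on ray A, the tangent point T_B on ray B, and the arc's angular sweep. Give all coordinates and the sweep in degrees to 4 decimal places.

center=(-23.3171,-12.9892) T_A=(-21.9336,-5.9805) T_B=(-18.4211,-7.7867) sweep=32.0944

bisector direction at 242.7859° = (-0.457317,-0.889304)
center distance |VC| = r/sin(θ/2) = 7.144031/sin(73.9528°) = 7.433690
C = V + |VC|·bis = (-23.3171,-12.9892)
T_A = V + ((C−V)·d_A)·d_A = V + 2.0549·d_A = (-21.9336,-5.9805)
T_B = V + ((C−V)·d_B)·d_B = V + 2.0549·d_B = (-18.4211,-7.7867)
sweep = 180° − θ = 32.0944°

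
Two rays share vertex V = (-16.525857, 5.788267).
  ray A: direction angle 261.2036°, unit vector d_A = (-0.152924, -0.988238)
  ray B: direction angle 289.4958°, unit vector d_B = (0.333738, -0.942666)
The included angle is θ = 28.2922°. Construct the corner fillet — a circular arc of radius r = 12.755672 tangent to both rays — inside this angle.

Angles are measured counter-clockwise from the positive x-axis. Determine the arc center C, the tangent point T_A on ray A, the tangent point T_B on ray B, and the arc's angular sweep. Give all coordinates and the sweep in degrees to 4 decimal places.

center=(-11.6597,-46.1772) T_A=(-24.2653,-44.2265) T_B=(0.3646,-41.9201) sweep=151.7078

bisector direction at 275.3497° = (0.093234,-0.995644)
center distance |VC| = r/sin(θ/2) = 12.755672/sin(14.1461°) = 52.192790
C = V + |VC|·bis = (-11.6597,-46.1772)
T_A = V + ((C−V)·d_A)·d_A = V + 50.6101·d_A = (-24.2653,-44.2265)
T_B = V + ((C−V)·d_B)·d_B = V + 50.6101·d_B = (0.3646,-41.9201)
sweep = 180° − θ = 151.7078°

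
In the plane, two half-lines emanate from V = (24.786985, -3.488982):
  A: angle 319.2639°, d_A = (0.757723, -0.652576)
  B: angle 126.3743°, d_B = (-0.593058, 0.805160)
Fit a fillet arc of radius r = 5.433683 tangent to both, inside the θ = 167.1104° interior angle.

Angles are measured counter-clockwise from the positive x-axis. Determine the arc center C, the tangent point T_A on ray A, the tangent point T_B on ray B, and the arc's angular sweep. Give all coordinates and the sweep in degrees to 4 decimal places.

center=(28.7980,0.2277) T_A=(25.2521,-3.8895) T_B=(24.4230,-2.9948) sweep=12.8896

bisector direction at 42.8191° = (0.733503,0.679686)
center distance |VC| = r/sin(θ/2) = 5.433683/sin(83.5552°) = 5.468240
C = V + |VC|·bis = (28.7980,0.2277)
T_A = V + ((C−V)·d_A)·d_A = V + 0.6138·d_A = (25.2521,-3.8895)
T_B = V + ((C−V)·d_B)·d_B = V + 0.6138·d_B = (24.4230,-2.9948)
sweep = 180° − θ = 12.8896°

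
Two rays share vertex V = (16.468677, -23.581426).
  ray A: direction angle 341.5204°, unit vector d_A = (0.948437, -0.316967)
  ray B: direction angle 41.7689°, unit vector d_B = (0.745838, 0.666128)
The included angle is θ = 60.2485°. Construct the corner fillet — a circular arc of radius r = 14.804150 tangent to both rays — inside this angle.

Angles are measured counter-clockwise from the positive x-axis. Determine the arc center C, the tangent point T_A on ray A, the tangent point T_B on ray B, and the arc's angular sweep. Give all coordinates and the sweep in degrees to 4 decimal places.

bisector direction at 11.6447° = (0.979418,0.201841)
center distance |VC| = r/sin(θ/2) = 14.804150/sin(30.1242°) = 29.497574
C = V + |VC|·bis = (45.3591,-17.6276)
T_A = V + ((C−V)·d_A)·d_A = V + 25.5136·d_A = (40.6667,-31.6684)
T_B = V + ((C−V)·d_B)·d_B = V + 25.5136·d_B = (35.4977,-6.5861)
sweep = 180° − θ = 119.7515°

center=(45.3591,-17.6276) T_A=(40.6667,-31.6684) T_B=(35.4977,-6.5861) sweep=119.7515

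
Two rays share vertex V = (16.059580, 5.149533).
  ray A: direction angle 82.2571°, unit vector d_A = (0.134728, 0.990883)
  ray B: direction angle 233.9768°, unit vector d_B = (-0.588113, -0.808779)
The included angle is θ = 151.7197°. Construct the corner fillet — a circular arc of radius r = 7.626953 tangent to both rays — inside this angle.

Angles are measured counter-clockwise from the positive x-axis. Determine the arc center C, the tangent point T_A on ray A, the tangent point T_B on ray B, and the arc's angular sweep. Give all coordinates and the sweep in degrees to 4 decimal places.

bisector direction at 158.1169° = (-0.927947,0.372713)
center distance |VC| = r/sin(θ/2) = 7.626953/sin(75.8598°) = 7.865262
C = V + |VC|·bis = (8.7610,8.0810)
T_A = V + ((C−V)·d_A)·d_A = V + 1.9214·d_A = (16.3185,7.0535)
T_B = V + ((C−V)·d_B)·d_B = V + 1.9214·d_B = (14.9296,3.5955)
sweep = 180° − θ = 28.2803°

center=(8.7610,8.0810) T_A=(16.3185,7.0535) T_B=(14.9296,3.5955) sweep=28.2803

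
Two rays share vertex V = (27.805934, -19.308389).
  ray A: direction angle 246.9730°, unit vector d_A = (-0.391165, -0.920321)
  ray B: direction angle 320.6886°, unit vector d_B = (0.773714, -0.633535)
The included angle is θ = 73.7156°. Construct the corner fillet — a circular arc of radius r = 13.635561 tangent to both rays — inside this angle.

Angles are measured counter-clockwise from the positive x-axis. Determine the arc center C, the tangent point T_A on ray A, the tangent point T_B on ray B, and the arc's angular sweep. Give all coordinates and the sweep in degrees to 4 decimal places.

bisector direction at 283.8308° = (0.239055,-0.971006)
center distance |VC| = r/sin(θ/2) = 13.635561/sin(36.8578°) = 22.732335
C = V + |VC|·bis = (33.2402,-41.3816)
T_A = V + ((C−V)·d_A)·d_A = V + 18.1887·d_A = (20.6911,-36.0479)
T_B = V + ((C−V)·d_B)·d_B = V + 18.1887·d_B = (41.8788,-30.8316)
sweep = 180° − θ = 106.2844°

center=(33.2402,-41.3816) T_A=(20.6911,-36.0479) T_B=(41.8788,-30.8316) sweep=106.2844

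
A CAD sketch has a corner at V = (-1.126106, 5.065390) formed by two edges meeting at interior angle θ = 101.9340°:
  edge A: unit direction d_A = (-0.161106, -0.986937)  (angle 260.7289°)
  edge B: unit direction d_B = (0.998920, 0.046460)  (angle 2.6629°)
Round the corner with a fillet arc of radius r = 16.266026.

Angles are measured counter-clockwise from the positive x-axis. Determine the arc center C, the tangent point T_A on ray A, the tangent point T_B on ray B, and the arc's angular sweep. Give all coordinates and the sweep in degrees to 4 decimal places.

center=(12.8029,-10.5704) T_A=(-3.2507,-7.9498) T_B=(12.0471,5.6781) sweep=78.0660

bisector direction at 311.6959° = (0.665177,-0.746686)
center distance |VC| = r/sin(θ/2) = 16.266026/sin(50.9670°) = 20.940235
C = V + |VC|·bis = (12.8029,-10.5704)
T_A = V + ((C−V)·d_A)·d_A = V + 13.1875·d_A = (-3.2507,-7.9498)
T_B = V + ((C−V)·d_B)·d_B = V + 13.1875·d_B = (12.0471,5.6781)
sweep = 180° − θ = 78.0660°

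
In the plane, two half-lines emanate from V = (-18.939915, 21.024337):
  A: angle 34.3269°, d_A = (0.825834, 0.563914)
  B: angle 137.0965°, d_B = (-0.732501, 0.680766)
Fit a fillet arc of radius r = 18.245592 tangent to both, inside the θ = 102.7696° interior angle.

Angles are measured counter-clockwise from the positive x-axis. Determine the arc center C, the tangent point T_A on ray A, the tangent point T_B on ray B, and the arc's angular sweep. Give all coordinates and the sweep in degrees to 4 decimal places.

center=(-17.1938,44.3102) T_A=(-6.9049,29.2424) T_B=(-29.6148,30.9453) sweep=77.2304

bisector direction at 85.7117° = (0.074775,0.997200)
center distance |VC| = r/sin(θ/2) = 18.245592/sin(51.3848°) = 23.351221
C = V + |VC|·bis = (-17.1938,44.3102)
T_A = V + ((C−V)·d_A)·d_A = V + 14.5732·d_A = (-6.9049,29.2424)
T_B = V + ((C−V)·d_B)·d_B = V + 14.5732·d_B = (-29.6148,30.9453)
sweep = 180° − θ = 77.2304°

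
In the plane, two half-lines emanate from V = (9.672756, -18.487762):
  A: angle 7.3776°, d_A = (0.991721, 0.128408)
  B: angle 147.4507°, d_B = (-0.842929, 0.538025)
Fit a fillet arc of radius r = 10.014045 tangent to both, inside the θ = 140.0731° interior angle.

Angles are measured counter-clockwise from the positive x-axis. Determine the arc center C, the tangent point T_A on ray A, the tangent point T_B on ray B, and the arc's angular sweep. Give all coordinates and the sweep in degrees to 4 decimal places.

bisector direction at 77.4142° = (0.217902,0.975971)
center distance |VC| = r/sin(θ/2) = 10.014045/sin(70.0366°) = 10.654253
C = V + |VC|·bis = (11.9943,-8.0895)
T_A = V + ((C−V)·d_A)·d_A = V + 3.6376·d_A = (13.2802,-18.0207)
T_B = V + ((C−V)·d_B)·d_B = V + 3.6376·d_B = (6.6065,-16.5307)
sweep = 180° − θ = 39.9269°

center=(11.9943,-8.0895) T_A=(13.2802,-18.0207) T_B=(6.6065,-16.5307) sweep=39.9269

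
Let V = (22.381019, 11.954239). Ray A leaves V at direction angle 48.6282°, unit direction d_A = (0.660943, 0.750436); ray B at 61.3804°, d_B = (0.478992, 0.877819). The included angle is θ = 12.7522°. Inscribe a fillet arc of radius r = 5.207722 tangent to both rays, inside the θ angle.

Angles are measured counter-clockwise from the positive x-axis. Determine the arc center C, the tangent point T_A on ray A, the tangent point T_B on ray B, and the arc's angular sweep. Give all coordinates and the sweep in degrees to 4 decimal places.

center=(49.2751,50.3691) T_A=(53.1832,46.9271) T_B=(44.7037,52.8636) sweep=167.2478

bisector direction at 55.0043° = (0.573515,0.819195)
center distance |VC| = r/sin(θ/2) = 5.207722/sin(6.3761°) = 46.893437
C = V + |VC|·bis = (49.2751,50.3691)
T_A = V + ((C−V)·d_A)·d_A = V + 46.6034·d_A = (53.1832,46.9271)
T_B = V + ((C−V)·d_B)·d_B = V + 46.6034·d_B = (44.7037,52.8636)
sweep = 180° − θ = 167.2478°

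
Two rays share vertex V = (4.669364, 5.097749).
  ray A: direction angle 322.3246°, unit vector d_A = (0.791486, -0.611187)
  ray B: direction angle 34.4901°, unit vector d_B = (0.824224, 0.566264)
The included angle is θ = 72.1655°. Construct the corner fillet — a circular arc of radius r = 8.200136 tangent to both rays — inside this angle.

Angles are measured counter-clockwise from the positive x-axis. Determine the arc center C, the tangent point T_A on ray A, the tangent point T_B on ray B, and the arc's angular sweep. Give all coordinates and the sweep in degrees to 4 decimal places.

center=(18.5872,4.7108) T_A=(13.5754,-1.7795) T_B=(13.9438,11.4695) sweep=107.8345

bisector direction at 358.4073° = (0.999614,-0.027793)
center distance |VC| = r/sin(θ/2) = 8.200136/sin(36.0827°) = 13.923242
C = V + |VC|·bis = (18.5872,4.7108)
T_A = V + ((C−V)·d_A)·d_A = V + 11.2523·d_A = (13.5754,-1.7795)
T_B = V + ((C−V)·d_B)·d_B = V + 11.2523·d_B = (13.9438,11.4695)
sweep = 180° − θ = 107.8345°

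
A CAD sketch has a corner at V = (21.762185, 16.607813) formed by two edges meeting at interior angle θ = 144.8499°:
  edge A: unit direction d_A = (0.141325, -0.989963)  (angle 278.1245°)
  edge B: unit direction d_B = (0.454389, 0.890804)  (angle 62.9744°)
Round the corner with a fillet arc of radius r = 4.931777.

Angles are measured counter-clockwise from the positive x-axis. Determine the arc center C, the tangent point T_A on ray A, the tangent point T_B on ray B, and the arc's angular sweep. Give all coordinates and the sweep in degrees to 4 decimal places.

bisector direction at 350.5495° = (0.986428,-0.164196)
center distance |VC| = r/sin(θ/2) = 4.931777/sin(72.4249°) = 5.173253
C = V + |VC|·bis = (26.8652,15.7584)
T_A = V + ((C−V)·d_A)·d_A = V + 1.5621·d_A = (21.9829,15.0614)
T_B = V + ((C−V)·d_B)·d_B = V + 1.5621·d_B = (22.4720,17.9993)
sweep = 180° − θ = 35.1501°

center=(26.8652,15.7584) T_A=(21.9829,15.0614) T_B=(22.4720,17.9993) sweep=35.1501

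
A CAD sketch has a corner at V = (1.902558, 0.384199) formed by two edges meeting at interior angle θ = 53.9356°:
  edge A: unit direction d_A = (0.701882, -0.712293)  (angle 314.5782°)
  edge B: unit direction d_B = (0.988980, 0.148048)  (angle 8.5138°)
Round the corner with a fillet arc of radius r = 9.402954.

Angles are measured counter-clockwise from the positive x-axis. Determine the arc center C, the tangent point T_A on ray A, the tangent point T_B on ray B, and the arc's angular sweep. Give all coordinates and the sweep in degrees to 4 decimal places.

center=(21.5710,-6.1792) T_A=(14.8733,-12.7790) T_B=(20.1789,3.1201) sweep=126.0644

bisector direction at 341.5460° = (0.948578,-0.316543)
center distance |VC| = r/sin(θ/2) = 9.402954/sin(26.9678°) = 20.734659
C = V + |VC|·bis = (21.5710,-6.1792)
T_A = V + ((C−V)·d_A)·d_A = V + 18.4800·d_A = (14.8733,-12.7790)
T_B = V + ((C−V)·d_B)·d_B = V + 18.4800·d_B = (20.1789,3.1201)
sweep = 180° − θ = 126.0644°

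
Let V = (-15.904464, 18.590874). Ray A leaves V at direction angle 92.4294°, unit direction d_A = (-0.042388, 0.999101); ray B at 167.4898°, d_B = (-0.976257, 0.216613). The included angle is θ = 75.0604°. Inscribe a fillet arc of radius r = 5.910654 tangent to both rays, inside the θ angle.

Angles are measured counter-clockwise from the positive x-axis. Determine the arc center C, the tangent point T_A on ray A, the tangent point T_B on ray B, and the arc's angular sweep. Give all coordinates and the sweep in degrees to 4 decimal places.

center=(-22.1360,26.0279) T_A=(-16.2306,26.2785) T_B=(-23.4163,20.2576) sweep=104.9396

bisector direction at 129.9596° = (-0.642247,0.766497)
center distance |VC| = r/sin(θ/2) = 5.910654/sin(37.5302°) = 9.702647
C = V + |VC|·bis = (-22.1360,26.0279)
T_A = V + ((C−V)·d_A)·d_A = V + 7.6945·d_A = (-16.2306,26.2785)
T_B = V + ((C−V)·d_B)·d_B = V + 7.6945·d_B = (-23.4163,20.2576)
sweep = 180° − θ = 104.9396°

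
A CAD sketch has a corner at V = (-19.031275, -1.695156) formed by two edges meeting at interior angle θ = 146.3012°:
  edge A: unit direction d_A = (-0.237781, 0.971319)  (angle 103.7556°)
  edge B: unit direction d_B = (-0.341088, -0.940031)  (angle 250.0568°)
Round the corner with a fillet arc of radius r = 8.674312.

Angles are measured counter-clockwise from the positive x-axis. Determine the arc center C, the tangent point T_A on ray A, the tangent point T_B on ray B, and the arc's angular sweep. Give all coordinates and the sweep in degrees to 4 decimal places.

bisector direction at 176.9062° = (-0.998543,0.053971)
center distance |VC| = r/sin(θ/2) = 8.674312/sin(73.1506°) = 9.063404
C = V + |VC|·bis = (-28.0815,-1.2060)
T_A = V + ((C−V)·d_A)·d_A = V + 2.6271·d_A = (-19.6559,0.8566)
T_B = V + ((C−V)·d_B)·d_B = V + 2.6271·d_B = (-19.9273,-4.1647)
sweep = 180° − θ = 33.6988°

center=(-28.0815,-1.2060) T_A=(-19.6559,0.8566) T_B=(-19.9273,-4.1647) sweep=33.6988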